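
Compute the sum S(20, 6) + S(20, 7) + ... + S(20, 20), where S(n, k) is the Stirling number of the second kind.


By definition, S(n, k) counts partitions of an n-set into exactly k nonempty blocks.
Computing row n = 20 for k = 6..20:
S(20, k): 4306078895384, 11143554045652, 15170932662679, 12011282644725, 5917584964655, 1900842429486, 411016633391, 61068660380, 6302524580, 452329200, 22350954, 741285, 15675, 190, 1
Sum = 50929138898237.

50929138898237


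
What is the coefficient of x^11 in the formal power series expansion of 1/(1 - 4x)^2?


The general identity 1/(1 - c x)^r = sum_{k>=0} c^k C(k + r - 1, r - 1) x^k follows by substituting y = c x into 1/(1 - y)^r = sum_{k>=0} C(k + r - 1, r - 1) y^k.
For c = 4, r = 2, k = 11:
4^11 * C(12, 1) = 4194304 * 12 = 50331648.

50331648


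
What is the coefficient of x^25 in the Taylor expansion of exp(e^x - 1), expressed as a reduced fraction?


exp(e^x - 1) = sum_{k>=0} Bell_k x^k / k!, where Bell_k is the k-th Bell number.
So the coefficient of x^25 is Bell_25 / 25!.
Computing: Bell_25 = 4638590332229999353 and 25! = 15511210043330985984000000, giving
4638590332229999353/15511210043330985984000000 = 356814640940769181/1193170003333152768000000.

356814640940769181/1193170003333152768000000


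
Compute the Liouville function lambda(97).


The Liouville function is lambda(k) = (-1)^Omega(k), where Omega(k) counts the prime factors of k with multiplicity.
Factoring: 97 = 97, so Omega(97) = 1.
lambda(97) = (-1)^1 = -1.

-1


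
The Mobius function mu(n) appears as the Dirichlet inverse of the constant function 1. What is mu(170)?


170 = 2 * 5 * 17 (all distinct primes).
mu(170) = (-1)^3 = -1

-1


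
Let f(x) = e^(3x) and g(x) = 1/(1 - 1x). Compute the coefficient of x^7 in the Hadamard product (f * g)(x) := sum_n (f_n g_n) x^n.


Expanding: f_k = 3^k/k! (from e^(3x)) and g_k = 1^k (from 1/(1 - 1x)). So the Hadamard coefficient (f * g)_k = 3^k 1^k / k! = (3)^k / k!.
For k = 7: 3^7/7! = 2187/5040 = 243/560.

243/560


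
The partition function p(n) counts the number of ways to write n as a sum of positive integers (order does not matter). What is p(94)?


Using the generating function prod_{k>=1} 1/(1-x^k), we compute p(94).
By dynamic programming over parts 1 through 94:
p(94) = 92669720

92669720


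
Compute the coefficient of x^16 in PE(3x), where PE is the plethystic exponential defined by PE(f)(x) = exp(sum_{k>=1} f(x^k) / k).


With f(x) = 3x, the exponent is sum_{k>=1} 3 x^k / k = 3 * (-ln(1 - x)). Exponentiating:
PE(3x) = exp(-3 ln(1 - x)) = 1/(1 - x)^3.
By the negative binomial expansion, [x^n] 1/(1 - x)^3 = C(n + 2, 2).
For n = 16: C(18, 2) = 153.

153


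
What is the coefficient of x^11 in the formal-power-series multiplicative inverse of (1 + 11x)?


The inverse is 1/(1 + 11x). Apply the geometric identity 1/(1 - y) = sum_{k>=0} y^k with y = -11x:
1/(1 + 11x) = sum_{k>=0} (-11)^k x^k.
So the coefficient of x^11 is (-11)^11 = -285311670611.

-285311670611


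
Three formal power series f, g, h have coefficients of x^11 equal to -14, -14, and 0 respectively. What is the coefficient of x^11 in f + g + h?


Series addition is componentwise:
-14 + -14 + 0
= -28

-28


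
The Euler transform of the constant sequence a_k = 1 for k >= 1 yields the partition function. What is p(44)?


The Euler transform converts the sequence a_k = 1 into the number of integer partitions.
Using the recurrence or dynamic programming:
p(44) = 75175

75175


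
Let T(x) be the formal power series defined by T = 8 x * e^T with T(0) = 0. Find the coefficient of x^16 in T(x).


Apply the Lagrange inversion formula: if T = 8 x * phi(T) with phi(t) = e^t, then
[x^n] T = 8^n * (1/n) [t^(n-1)] phi(t)^n = 8^n * (1/n) [t^(n-1)] e^(n t) = 8^n * (1/n) * n^(n-1) / (n-1)! = 8^n * n^(n-1) / n!.
When c = 1 this is the Cayley count of rooted labeled trees on n vertices, divided by n!.
For n = 16: 8^16 * 16^15 / 16! = 281474976710656 * 1152921504606846976/20922789888000 = 9903520314283042199192993792/638512875.

9903520314283042199192993792/638512875


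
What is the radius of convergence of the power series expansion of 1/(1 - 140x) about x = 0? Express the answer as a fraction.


Expanding 1/(1 - 140x) = sum_{k>=0} 140^k x^k, the series converges when |140x| < 1, i.e., |x| < 1/140.
So the radius of convergence is 1/140 = 1/140.

1/140


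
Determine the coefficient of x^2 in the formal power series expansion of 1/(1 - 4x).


The geometric series identity gives 1/(1 - c x) = sum_{k>=0} c^k x^k, so the coefficient of x^k is c^k.
Here c = 4 and k = 2.
Computing: 4^2 = 16

16


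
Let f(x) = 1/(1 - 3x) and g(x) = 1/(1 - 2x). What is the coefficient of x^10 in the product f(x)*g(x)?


The coefficient of x^n in f*g is the Cauchy product: sum_{k=0}^{n} a^k * b^(n-k).
With a=3, b=2, n=10:
sum_{k=0}^{10} 3^k * 2^(10-k)
= 175099

175099


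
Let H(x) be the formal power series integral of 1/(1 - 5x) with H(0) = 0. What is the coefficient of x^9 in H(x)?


1/(1 - 5x) = sum_{k>=0} 5^k x^k. Integrating termwise with H(0) = 0:
H(x) = sum_{k>=0} 5^k x^(k+1) / (k+1) = sum_{m>=1} 5^(m-1) x^m / m.
For m = 9: 5^8/9 = 390625/9 = 390625/9.

390625/9


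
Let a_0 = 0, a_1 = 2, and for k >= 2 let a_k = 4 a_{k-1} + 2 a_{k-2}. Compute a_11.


Iterating the recurrence forward:
a_0 = 0
a_1 = 2
a_2 = 4*2 + 2*0 = 8
a_3 = 4*8 + 2*2 = 36
a_4 = 4*36 + 2*8 = 160
a_5 = 4*160 + 2*36 = 712
a_6 = 4*712 + 2*160 = 3168
a_7 = 4*3168 + 2*712 = 14096
a_8 = 4*14096 + 2*3168 = 62720
a_9 = 4*62720 + 2*14096 = 279072
a_10 = 4*279072 + 2*62720 = 1241728
a_11 = 4*1241728 + 2*279072 = 5525056
So a_11 = 5525056.

5525056


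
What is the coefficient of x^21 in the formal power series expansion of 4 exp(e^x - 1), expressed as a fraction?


exp(e^x - 1) is the exponential generating function for the Bell numbers Bell_k: exp(e^x - 1) = sum_{k>=0} Bell_k x^k / k!.
So the coefficient of x^21 in 4 exp(e^x - 1) is 4 Bell_21 / 21!.
Computing: Bell_21 = 474869816156751 and 21! = 51090942171709440000, giving
4 * 474869816156751/51090942171709440000 = 158289938718917/4257578514309120000.

158289938718917/4257578514309120000


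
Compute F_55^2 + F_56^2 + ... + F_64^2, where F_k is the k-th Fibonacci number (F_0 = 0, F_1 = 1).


There is a standard identity sum_{k=0}^{N} F_k^2 = F_N * F_{N+1} (proved inductively from the telescoping relation F_k^2 = F_k F_{k+1} - F_{k-1} F_k). Then
sum_{k=55}^{64} F_k^2 = F_64 F_65 - F_54 F_55.
Computing: F_64 = 10610209857723, F_65 = 17167680177565, F_54 = 86267571272, F_55 = 139583862445.
Sum = 10610209857723 * 17167680177565 - 86267571272 * 139583862445 = 182140647893434010944904455.

182140647893434010944904455


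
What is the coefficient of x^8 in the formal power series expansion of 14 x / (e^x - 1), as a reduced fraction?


The exponential generating function for Bernoulli numbers is
x / (e^x - 1) = sum_{k>=0} B_k x^k / k!.
So the coefficient of x^8 in 14 x / (e^x - 1) is 14 B_8 / 8!.
Computing: B_8 = -1/30, 8! = 40320, giving
14 * -1/30 / 40320 = -1/86400.

-1/86400


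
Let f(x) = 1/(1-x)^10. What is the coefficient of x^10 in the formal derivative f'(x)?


Differentiate: d/dx [ 1/(1-x)^r ] = r / (1-x)^(r+1).
Here r = 10, so f'(x) = 10 / (1-x)^11.
The expansion of 1/(1-x)^(r+1) has coefficient of x^n equal to C(n+r, r).
So the coefficient of x^10 in f'(x) is
10 * C(20, 10) = 10 * 184756 = 1847560

1847560


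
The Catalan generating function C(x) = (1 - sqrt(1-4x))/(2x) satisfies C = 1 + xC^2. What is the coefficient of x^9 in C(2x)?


Substituting x -> 2x scales the n-th coefficient by 2^n, so [x^9] C(2x) = 2^9 * C_9.
C_9 = C(2*9, 9)/(10) = 48620/10 = 4862.
So 2^9 * 4862 = 512 * 4862 = 2489344.

2489344


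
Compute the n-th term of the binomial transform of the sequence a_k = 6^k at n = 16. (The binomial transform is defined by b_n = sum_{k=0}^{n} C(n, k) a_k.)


With a_k = 6^k, b_n = sum_{k=0}^{n} C(n, k) 6^k = (1 + 6)^n by the binomial theorem.
For n = 16: (1 + 6)^16 = 7^16 = 33232930569601.

33232930569601


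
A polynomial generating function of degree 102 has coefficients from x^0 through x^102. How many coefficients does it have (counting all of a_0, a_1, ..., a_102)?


A polynomial of degree 102 takes the form a_0 + a_1 x + ... + a_102 x^102.
The number of coefficients is 102 + 1 = 103.

103


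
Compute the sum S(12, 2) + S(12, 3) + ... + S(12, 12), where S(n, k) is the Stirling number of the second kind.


By definition, S(n, k) counts partitions of an n-set into exactly k nonempty blocks.
Computing row n = 12 for k = 2..12:
S(12, k): 2047, 86526, 611501, 1379400, 1323652, 627396, 159027, 22275, 1705, 66, 1
Sum = 4213596.

4213596


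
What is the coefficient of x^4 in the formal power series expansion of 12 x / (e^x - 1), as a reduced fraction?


The exponential generating function for Bernoulli numbers is
x / (e^x - 1) = sum_{k>=0} B_k x^k / k!.
So the coefficient of x^4 in 12 x / (e^x - 1) is 12 B_4 / 4!.
Computing: B_4 = -1/30, 4! = 24, giving
12 * -1/30 / 24 = -1/60.

-1/60


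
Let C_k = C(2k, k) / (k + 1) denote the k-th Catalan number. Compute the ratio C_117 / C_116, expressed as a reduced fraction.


Using C_k = (2k)! / (k! (k+1)!), the ratio C_{k+1}/C_k simplifies to
C_{k+1}/C_k = [(2k+2)! / ((k+1)! (k+2)!)] * [k! (k+1)! / (2k)!]
 = (2k+2)(2k+1) / ((k+1)(k+2)) = 2(2k+1) / (k+2).
For k = 116: 2(2*116 + 1) / (116 + 2) = 466/118 = 233/59.

233/59


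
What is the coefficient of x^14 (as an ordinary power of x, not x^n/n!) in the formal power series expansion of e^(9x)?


The exponential series is e^y = sum_{k>=0} y^k / k!. Substituting y = 9x gives
e^(9x) = sum_{k>=0} 9^k x^k / k!.
So the coefficient of x^n is a^n/n! with a = 9, n = 14:
9^14 / 14! = 22876792454961/87178291200 = 94143178827/358758400

94143178827/358758400


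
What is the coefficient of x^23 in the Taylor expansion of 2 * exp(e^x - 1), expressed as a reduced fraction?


exp(e^x - 1) = sum_{k>=0} Bell_k x^k / k!, where Bell_k is the k-th Bell number.
So the coefficient of x^23 is 2 * Bell_23 / 23!.
Computing: Bell_23 = 44152005855084346 and 23! = 25852016738884976640000, giving
2 * 44152005855084346/25852016738884976640000 = 22076002927542173/6463004184721244160000.

22076002927542173/6463004184721244160000


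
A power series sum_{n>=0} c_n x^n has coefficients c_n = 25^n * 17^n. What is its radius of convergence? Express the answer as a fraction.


By the root test (Cauchy-Hadamard), the radius is R = 1 / limsup_n |c_n|^(1/n).
Here |c_n|^(1/n) = (25^n * 17^n)^(1/n) = 25 * 17 = 425 for all n.
So R = 1/425 = 1/425.

1/425


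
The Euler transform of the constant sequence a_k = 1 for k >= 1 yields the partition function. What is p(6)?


The Euler transform converts the sequence a_k = 1 into the number of integer partitions.
Using the recurrence or dynamic programming:
p(6) = 11

11


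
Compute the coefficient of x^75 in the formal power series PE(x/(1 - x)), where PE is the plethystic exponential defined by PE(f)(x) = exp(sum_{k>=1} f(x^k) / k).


For f(x) = x/(1 - x) we have
sum_{k>=1} f(x^k) / k = sum_{k>=1} (1/k) * x^k / (1 - x^k) = sum_{k, m >= 1} x^(k m) / k,
which after exponentiating simplifies to
PE(x/(1 - x)) = prod_{k>=1} 1 / (1 - x^k).
This is the generating function for the partition function p(n), so the coefficient of x^75 is p(75).
Computing p(75) by dynamic programming over parts 1, 2, ..., 75: p(75) = 8118264.

8118264


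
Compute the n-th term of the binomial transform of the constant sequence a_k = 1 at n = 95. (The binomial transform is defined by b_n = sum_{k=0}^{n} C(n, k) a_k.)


With a_k = 1 for all k, b_n = sum_{k=0}^{n} C(n, k) = 2^n by the binomial theorem.
For n = 95: 2^95 = 39614081257132168796771975168.

39614081257132168796771975168


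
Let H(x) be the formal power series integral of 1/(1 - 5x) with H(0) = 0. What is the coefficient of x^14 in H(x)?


1/(1 - 5x) = sum_{k>=0} 5^k x^k. Integrating termwise with H(0) = 0:
H(x) = sum_{k>=0} 5^k x^(k+1) / (k+1) = sum_{m>=1} 5^(m-1) x^m / m.
For m = 14: 5^13/14 = 1220703125/14 = 1220703125/14.

1220703125/14


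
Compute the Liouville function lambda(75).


The Liouville function is lambda(k) = (-1)^Omega(k), where Omega(k) counts the prime factors of k with multiplicity.
Factoring: 75 = 3 * 5 * 5, so Omega(75) = 3.
lambda(75) = (-1)^3 = -1.

-1


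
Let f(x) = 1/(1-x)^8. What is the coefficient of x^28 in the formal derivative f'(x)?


Differentiate: d/dx [ 1/(1-x)^r ] = r / (1-x)^(r+1).
Here r = 8, so f'(x) = 8 / (1-x)^9.
The expansion of 1/(1-x)^(r+1) has coefficient of x^n equal to C(n+r, r).
So the coefficient of x^28 in f'(x) is
8 * C(36, 8) = 8 * 30260340 = 242082720

242082720


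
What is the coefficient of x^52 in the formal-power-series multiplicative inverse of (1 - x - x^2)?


Let the inverse be f(x) = sum_{k>=0} a_k x^k. From f(x) * (1 - x - x^2) = 1 and matching coefficients:
 x^0: a_0 = 1.
 x^1: a_1 - a_0 = 0, so a_1 = 1.
 x^k (k >= 2): a_k - a_{k-1} - a_{k-2} = 0, i.e. a_k = a_{k-1} + a_{k-2}.
This is the Fibonacci-type recurrence shifted so that a_0 = a_1 = 1.
Iterating: a_0=1, a_1=1, a_2=2, a_3=3, a_4=5, a_5=8, a_6=13, a_7=21, a_8=34, a_9=55, ...
a_52 = 53316291173.

53316291173


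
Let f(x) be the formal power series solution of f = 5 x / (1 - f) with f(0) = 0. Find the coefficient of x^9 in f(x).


Apply Lagrange inversion: f = 5 x * phi(f) with phi(t) = 1/(1 - t), so
[x^n] f = 5^n * (1/n) [t^(n-1)] phi(t)^n = 5^n * (1/n) [t^(n-1)] (1 - t)^(-n) = 5^n * (1/n) C(2n - 2, n - 1) = 5^n * C_{n-1}.
For n = 9: C_8 = C(16, 8) / 9 = 12870/9 = 1430.
With the 5^9 = 1953125 factor, the coefficient is 1953125 * 1430 = 2792968750.

2792968750


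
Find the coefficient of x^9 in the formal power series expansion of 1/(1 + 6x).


Write 1/(1 + c x) = 1/(1 - (-c) x) and apply the geometric-series identity
1/(1 - y) = sum_{k>=0} y^k to get 1/(1 + c x) = sum_{k>=0} (-c)^k x^k.
So the coefficient of x^k is (-c)^k = (-1)^k * c^k.
Here c = 6 and k = 9:
(-6)^9 = -1 * 10077696 = -10077696

-10077696


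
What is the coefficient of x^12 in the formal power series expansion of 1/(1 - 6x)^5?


The general identity 1/(1 - c x)^r = sum_{k>=0} c^k C(k + r - 1, r - 1) x^k follows by substituting y = c x into 1/(1 - y)^r = sum_{k>=0} C(k + r - 1, r - 1) y^k.
For c = 6, r = 5, k = 12:
6^12 * C(16, 4) = 2176782336 * 1820 = 3961743851520.

3961743851520


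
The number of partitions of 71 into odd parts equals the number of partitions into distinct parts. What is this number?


Computing partitions of 71 into odd parts (1, 3, 5, ...):
Using the generating function prod_{k>=0} 1/(1-x^(2k+1)),
the count is 32992

32992


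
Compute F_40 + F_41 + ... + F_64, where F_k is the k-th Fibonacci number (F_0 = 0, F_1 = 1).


Use the identity sum_{k=0}^{N} F_k = F_{N+2} - 1 (which follows from F_{k+2} - F_{k+1} = F_k). Then
sum_{k=40}^{64} F_k = (F_{66} - 1) - (F_{41} - 1) = F_{66} - F_{41}.
Computing: F_{66} = 27777890035288, F_{41} = 165580141, so
Sum = 27777890035288 - 165580141 = 27777724455147.

27777724455147


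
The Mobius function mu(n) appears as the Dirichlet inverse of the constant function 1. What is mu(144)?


144 has a squared prime factor, so mu(144) = 0.
Factorization reveals a repeated prime.

0


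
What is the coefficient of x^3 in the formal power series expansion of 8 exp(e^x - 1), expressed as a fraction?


exp(e^x - 1) is the exponential generating function for the Bell numbers Bell_k: exp(e^x - 1) = sum_{k>=0} Bell_k x^k / k!.
So the coefficient of x^3 in 8 exp(e^x - 1) is 8 Bell_3 / 3!.
Computing: Bell_3 = 5 and 3! = 6, giving
8 * 5/6 = 20/3.

20/3


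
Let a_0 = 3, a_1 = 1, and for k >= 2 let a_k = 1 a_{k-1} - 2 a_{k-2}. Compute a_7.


Iterating the recurrence forward:
a_0 = 3
a_1 = 1
a_2 = 1*1 - 2*3 = -5
a_3 = 1*-5 - 2*1 = -7
a_4 = 1*-7 - 2*-5 = 3
a_5 = 1*3 - 2*-7 = 17
a_6 = 1*17 - 2*3 = 11
a_7 = 1*11 - 2*17 = -23
So a_7 = -23.

-23


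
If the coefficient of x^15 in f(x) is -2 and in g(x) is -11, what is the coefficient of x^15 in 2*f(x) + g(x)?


Scalar multiplication scales coefficients: 2 * -2 = -4.
Then add the g coefficient: -4 + -11
= -15

-15


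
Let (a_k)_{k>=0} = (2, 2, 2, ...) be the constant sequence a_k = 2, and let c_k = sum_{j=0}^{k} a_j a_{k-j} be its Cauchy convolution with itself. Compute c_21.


Since a_j = 2 for all j >= 0, the convolution sum becomes
c_k = sum_{j=0}^{k} 2 * 2 = 4 * (k + 1).
Equivalently, the generating function of (a_k) is 2/(1 - x) and its square is 4/(1 - x)^2 = sum_{k>=0} 4(k + 1) x^k.
For k = 21: 4 * 22 = 88.

88


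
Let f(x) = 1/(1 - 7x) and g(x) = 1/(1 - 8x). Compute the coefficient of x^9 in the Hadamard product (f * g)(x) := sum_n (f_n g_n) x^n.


f has coefficients f_k = 7^k and g has coefficients g_k = 8^k, so the Hadamard product has coefficient (f*g)_k = 7^k * 8^k = 56^k.
For k = 9: 56^9 = 5416169448144896.

5416169448144896


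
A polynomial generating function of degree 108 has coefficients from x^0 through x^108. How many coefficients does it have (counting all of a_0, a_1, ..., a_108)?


A polynomial of degree 108 takes the form a_0 + a_1 x + ... + a_108 x^108.
The number of coefficients is 108 + 1 = 109.

109


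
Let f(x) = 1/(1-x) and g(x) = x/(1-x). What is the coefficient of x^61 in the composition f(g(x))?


First simplify the composition: f(g(x)) = 1/(1 - x/(1-x)) = (1-x)/((1-x) - x) = (1-x)/(1-2x).
Now extract the coefficient. Write (1-x)/(1-2x) = 1/(1-2x) - x/(1-2x).
The coefficient of x^n in 1/(1-2x) is 2^n, and in x/(1-2x) is 2^(n-1) (for n >= 1).
So the coefficient of x^61 is 2^61 - 2^60 = 2305843009213693952 - 1152921504606846976 = 1152921504606846976.

1152921504606846976


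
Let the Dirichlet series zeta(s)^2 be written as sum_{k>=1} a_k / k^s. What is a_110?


The Dirichlet convolution of the constant function 1 with itself gives (1 * 1)(k) = sum_{d | k} 1 = d(k), the number of positive divisors of k.
Since zeta(s) = sum_{k>=1} 1/k^s, we have zeta(s)^2 = sum_{k>=1} d(k)/k^s, so a_k = d(k).
For k = 110: the divisors are 1, 2, 5, 10, 11, 22, 55, 110.
Count = 8.

8


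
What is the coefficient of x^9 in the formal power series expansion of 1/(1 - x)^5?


The expansion 1/(1 - x)^r = sum_{k>=0} C(k + r - 1, r - 1) x^k follows from the multiset / negative-binomial theorem (or from repeated differentiation of the geometric series).
For r = 5 and k = 9:
C(13, 4) = 6227020800 / (24 * 362880) = 715.

715


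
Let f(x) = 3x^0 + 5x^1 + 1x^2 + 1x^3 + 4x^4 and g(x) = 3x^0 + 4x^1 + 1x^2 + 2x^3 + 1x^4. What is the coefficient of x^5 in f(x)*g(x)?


Cauchy product at x^5:
5*1 + 1*2 + 1*1 + 4*4
= 24

24


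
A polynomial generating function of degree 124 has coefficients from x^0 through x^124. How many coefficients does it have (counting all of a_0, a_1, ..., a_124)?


A polynomial of degree 124 takes the form a_0 + a_1 x + ... + a_124 x^124.
The number of coefficients is 124 + 1 = 125.

125


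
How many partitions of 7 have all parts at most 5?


Using the generating function (1-x)^(-1)(1-x^2)^(-1)...(1-x^5)^(-1),
the coefficient of x^7 counts these restricted partitions.
Result = 13

13


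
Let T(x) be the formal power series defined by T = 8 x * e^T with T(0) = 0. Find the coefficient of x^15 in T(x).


Apply the Lagrange inversion formula: if T = 8 x * phi(T) with phi(t) = e^t, then
[x^n] T = 8^n * (1/n) [t^(n-1)] phi(t)^n = 8^n * (1/n) [t^(n-1)] e^(n t) = 8^n * (1/n) * n^(n-1) / (n-1)! = 8^n * n^(n-1) / n!.
When c = 1 this is the Cayley count of rooted labeled trees on n vertices, divided by n!.
For n = 15: 8^15 * 15^14 / 15! = 35184372088832 * 29192926025390625/1307674368000 = 5503765708800000000000/7007.

5503765708800000000000/7007


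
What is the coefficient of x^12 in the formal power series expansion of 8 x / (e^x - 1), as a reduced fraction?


The exponential generating function for Bernoulli numbers is
x / (e^x - 1) = sum_{k>=0} B_k x^k / k!.
So the coefficient of x^12 in 8 x / (e^x - 1) is 8 B_12 / 12!.
Computing: B_12 = -691/2730, 12! = 479001600, giving
8 * -691/2730 / 479001600 = -691/163459296000.

-691/163459296000


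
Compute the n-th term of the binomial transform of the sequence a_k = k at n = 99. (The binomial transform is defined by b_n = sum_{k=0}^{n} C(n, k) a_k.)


With a_k = k, b_n = sum_{k=0}^{n} C(n, k) k. Using k * C(n, k) = n * C(n-1, k-1) gives b_n = n * sum_{k>=1} C(n-1, k-1) = n * 2^(n-1).
For n = 99: 99 * 2^98 = 99 * 316912650057057350374175801344 = 31374352355648677687043404333056.

31374352355648677687043404333056


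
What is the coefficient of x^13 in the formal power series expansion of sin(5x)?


The Maclaurin series is sin(t) = sum_{k>=0} (-1)^k t^(2k+1) / (2k+1)!, so substituting t = 5x, only odd powers of x are nonzero, with coefficient of x^(2k+1) equal to (-1)^k 5^(2k+1) / (2k+1)!.
Write 13 = 2*6 + 1, giving the coefficient (-1)^6 * 5^13 / 13! = 1220703125/6227020800 = 48828125/249080832.

48828125/249080832


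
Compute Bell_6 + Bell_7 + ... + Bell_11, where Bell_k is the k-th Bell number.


Recall Bell_k counts set partitions of a k-set (with Bell_0 = 1 by convention).
Bell_6 through Bell_11: 203, 877, 4140, 21147, 115975, 678570
Sum = 203 + 877 + 4140 + 21147 + 115975 + 678570 = 820912.

820912


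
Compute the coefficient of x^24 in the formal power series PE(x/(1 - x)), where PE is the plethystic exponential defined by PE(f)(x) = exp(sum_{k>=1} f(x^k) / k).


For f(x) = x/(1 - x) we have
sum_{k>=1} f(x^k) / k = sum_{k>=1} (1/k) * x^k / (1 - x^k) = sum_{k, m >= 1} x^(k m) / k,
which after exponentiating simplifies to
PE(x/(1 - x)) = prod_{k>=1} 1 / (1 - x^k).
This is the generating function for the partition function p(n), so the coefficient of x^24 is p(24).
Computing p(24) by dynamic programming over parts 1, 2, ..., 24: p(24) = 1575.

1575


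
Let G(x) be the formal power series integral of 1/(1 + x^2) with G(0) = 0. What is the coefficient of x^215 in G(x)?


1/(1 + x^2) = sum_{j>=0} (-1)^j x^(2j). Integrating termwise with G(0) = 0:
G(x) = sum_{j>=0} (-1)^j x^(2j+1) / (2j+1) = arctan(x).
Only odd powers are nonzero. For x^215 write 215 = 2*107 + 1, giving
(-1)^107 / 215 = -1/215 = -1/215.

-1/215


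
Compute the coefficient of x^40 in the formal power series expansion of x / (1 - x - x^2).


Let f(x) = sum_{k>=0} a_k x^k. Multiplying f(x) * (1 - x - x^2) = x and matching coefficients gives a_0 = 0, a_1 = 1, and a_k = a_{k-1} + a_{k-2} for k >= 2. These are the Fibonacci numbers F_k.
Iterating from F_0 = 0, F_1 = 1:
F_0=0, F_1=1, F_2=1, F_3=2, F_4=3, F_5=5, F_6=8, F_7=13, F_8=21, F_9=34, ...
F_40 = 102334155.

102334155


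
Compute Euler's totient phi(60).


phi(n) counts integers in [1, n] coprime to n. Using the multiplicative formula phi(n) = n * prod_{p | n} (1 - 1/p):
60 = 2^2 * 3 * 5, so
phi(60) = 60 * (1 - 1/2) * (1 - 1/3) * (1 - 1/5) = 16.

16


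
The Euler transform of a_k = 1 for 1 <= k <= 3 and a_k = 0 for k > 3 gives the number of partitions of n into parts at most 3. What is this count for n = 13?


Partitions of 13 into parts at most 3:
Using generating function (1-x)^(-1)(1-x^2)^(-1)(1-x^3)^(-1),
the coefficient of x^13 = 21

21


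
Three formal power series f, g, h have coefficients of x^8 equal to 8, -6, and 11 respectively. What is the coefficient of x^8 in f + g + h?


Series addition is componentwise:
8 + -6 + 11
= 13

13


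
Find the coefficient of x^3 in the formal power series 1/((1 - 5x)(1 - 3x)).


By partial fractions or Cauchy convolution:
The coefficient equals sum_{k=0}^{3} 5^k * 3^(3-k).
= 272

272


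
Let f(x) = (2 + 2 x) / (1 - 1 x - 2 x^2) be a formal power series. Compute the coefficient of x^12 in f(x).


Write f(x) = sum_{k>=0} a_k x^k. Multiplying both sides by 1 - 1 x - 2 x^2 gives
(1 - 1 x - 2 x^2) sum_{k>=0} a_k x^k = 2 + 2 x.
Matching coefficients:
 x^0: a_0 = 2
 x^1: a_1 - 1 a_0 = 2  =>  a_1 = 1*2 + 2 = 4
 x^k (k >= 2): a_k = 1 a_{k-1} + 2 a_{k-2}.
Iterating: a_2 = 8, a_3 = 16, a_4 = 32, a_5 = 64, a_6 = 128, a_7 = 256, a_8 = 512, a_9 = 1024, a_10 = 2048, a_11 = 4096, a_12 = 8192.
So the coefficient of x^12 is 8192.

8192


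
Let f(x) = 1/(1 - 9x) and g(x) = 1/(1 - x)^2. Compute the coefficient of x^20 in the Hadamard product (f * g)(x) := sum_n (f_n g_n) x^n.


f has coefficients f_k = 9^k. For g = 1/(1 - x)^2 the coefficient is g_k = C(k + 1, 1) = k + 1. The Hadamard coefficient is (f * g)_k = 9^k * (k + 1).
For k = 20: 9^20 * 21 = 12157665459056928801 * 21 = 255310974640195504821.

255310974640195504821


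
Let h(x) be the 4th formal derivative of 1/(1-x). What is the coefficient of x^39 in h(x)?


Differentiating 4 times: d^4/dx^4 [1/(1-x)] = 4!/(1-x)^5.
The expansion 1/(1-x)^5 = sum_{k>=0} C(k+4, 4) x^k, so the coefficient of x^n in 4!/(1-x)^5 is 4! * C(n+4, 4).
For n = 39: 24 * C(43, 4) = 24 * 123410 = 2961840

2961840


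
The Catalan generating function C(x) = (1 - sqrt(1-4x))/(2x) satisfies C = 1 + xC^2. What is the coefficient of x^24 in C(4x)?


Substituting x -> 4x scales the n-th coefficient by 4^n, so [x^24] C(4x) = 4^24 * C_24.
C_24 = C(2*24, 24)/(25) = 32247603683100/25 = 1289904147324.
So 4^24 * 1289904147324 = 281474976710656 * 1289904147324 = 363075739827001485944684544.

363075739827001485944684544


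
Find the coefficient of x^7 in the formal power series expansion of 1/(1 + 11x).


Write 1/(1 + c x) = 1/(1 - (-c) x) and apply the geometric-series identity
1/(1 - y) = sum_{k>=0} y^k to get 1/(1 + c x) = sum_{k>=0} (-c)^k x^k.
So the coefficient of x^k is (-c)^k = (-1)^k * c^k.
Here c = 11 and k = 7:
(-11)^7 = -1 * 19487171 = -19487171

-19487171


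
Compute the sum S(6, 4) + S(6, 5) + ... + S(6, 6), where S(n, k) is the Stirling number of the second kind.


By definition, S(n, k) counts partitions of an n-set into exactly k nonempty blocks.
Computing row n = 6 for k = 4..6:
S(6, k): 65, 15, 1
Sum = 81.

81


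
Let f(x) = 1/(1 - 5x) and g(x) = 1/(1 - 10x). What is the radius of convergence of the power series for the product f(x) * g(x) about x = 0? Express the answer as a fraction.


The radius of 1/(1 - 5x) is 1/5 (nearest singularity at x = 1/5), and the radius of 1/(1 - 10x) is 1/10.
The product f(x)*g(x) = 1/((1 - 5x)(1 - 10x)) has singularities at both 1/5 and 1/10, so its radius of convergence is the distance to the nearest one:
min(1/5, 1/10) = 1/10.

1/10


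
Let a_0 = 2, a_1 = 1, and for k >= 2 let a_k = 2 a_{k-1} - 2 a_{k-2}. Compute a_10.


Iterating the recurrence forward:
a_0 = 2
a_1 = 1
a_2 = 2*1 - 2*2 = -2
a_3 = 2*-2 - 2*1 = -6
a_4 = 2*-6 - 2*-2 = -8
a_5 = 2*-8 - 2*-6 = -4
a_6 = 2*-4 - 2*-8 = 8
a_7 = 2*8 - 2*-4 = 24
a_8 = 2*24 - 2*8 = 32
a_9 = 2*32 - 2*24 = 16
a_10 = 2*16 - 2*32 = -32
So a_10 = -32.

-32


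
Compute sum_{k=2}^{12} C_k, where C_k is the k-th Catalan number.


C_2 through C_12: 2, 5, 14, 42, 132, 429, 1430, 4862, 16796, 58786, 208012
Sum = 2 + 5 + 14 + 42 + 132 + 429 + 1430 + 4862 + 16796 + 58786 + 208012
= 290510

290510


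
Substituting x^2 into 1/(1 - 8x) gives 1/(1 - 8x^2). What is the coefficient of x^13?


Since 1/(1 - 8x^2) only has even powers of x,
the coefficient of x^13 (odd) is 0.

0


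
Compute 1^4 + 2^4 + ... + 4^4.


This power sum has a closed form given by Faulhaber's formula
sum_{k=1}^{m} k^p = (1 / (p + 1)) * sum_{j=0}^{p} C(p + 1, j) B_j m^(p + 1 - j),
but for small m direct computation is fastest:
1 + 16 + 81 + 256 = 354.

354


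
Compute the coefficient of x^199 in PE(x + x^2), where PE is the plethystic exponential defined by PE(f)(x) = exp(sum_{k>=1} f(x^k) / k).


With f(x) = x + x^2, the exponent is sum_{k>=1} (x^k + x^(2k)) / k = -ln(1 - x) - ln(1 - x^2). Exponentiating:
PE(x + x^2) = 1 / ((1 - x)(1 - x^2)).
This is the generating function for partitions of n into parts of size 1 or 2. The number of 2's can be any j in 0..99, and the rest are 1's, so
[x^199] = floor(199/2) + 1 = 100.

100


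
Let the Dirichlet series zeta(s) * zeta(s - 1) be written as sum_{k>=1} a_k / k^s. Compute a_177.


Convolution gives a_k = sum_{d | k} d * 1 = sum_{d | k} d = sigma(k), the sum of positive divisors of k.
For k = 177, the divisors are 1, 3, 59, 177, so
sigma(177) = 1 + 3 + 59 + 177 = 240.

240


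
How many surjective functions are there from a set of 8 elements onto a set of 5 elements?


By inclusion-exclusion on which target elements are missed, the number of surjections from an n-set onto a k-set is
surj(n, k) = sum_{j=0}^{k} (-1)^j C(k, j) (k - j)^n.
Equivalently surj(n, k) = k! * S(n, k), where S(n, k) is the Stirling number of the second kind.
For n = 8, k = 5:
S(8, 5) = 1050, so
surj = 5! * 1050 = 120 * 1050 = 126000.

126000


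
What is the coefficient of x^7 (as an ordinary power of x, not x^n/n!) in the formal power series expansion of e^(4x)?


The exponential series is e^y = sum_{k>=0} y^k / k!. Substituting y = 4x gives
e^(4x) = sum_{k>=0} 4^k x^k / k!.
So the coefficient of x^n is a^n/n! with a = 4, n = 7:
4^7 / 7! = 16384/5040 = 1024/315

1024/315


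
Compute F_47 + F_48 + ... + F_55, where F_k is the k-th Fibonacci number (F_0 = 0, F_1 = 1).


Use the identity sum_{k=0}^{N} F_k = F_{N+2} - 1 (which follows from F_{k+2} - F_{k+1} = F_k). Then
sum_{k=47}^{55} F_k = (F_{57} - 1) - (F_{48} - 1) = F_{57} - F_{48}.
Computing: F_{57} = 365435296162, F_{48} = 4807526976, so
Sum = 365435296162 - 4807526976 = 360627769186.

360627769186


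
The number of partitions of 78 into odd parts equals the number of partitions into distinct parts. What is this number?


Computing partitions of 78 into odd parts (1, 3, 5, ...):
Using the generating function prod_{k>=0} 1/(1-x^(2k+1)),
the count is 64234

64234


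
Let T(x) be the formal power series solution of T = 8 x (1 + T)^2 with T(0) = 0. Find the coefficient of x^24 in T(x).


Apply the Lagrange inversion formula: if T = 8 x * phi(T) with phi(t) = (1 + t)^2, then [x^n] T = 8^n * (1/n) [t^(n-1)] phi(t)^n = 8^n * (1/n) [t^(n-1)] (1 + t)^(2n) = 8^n * (1/n) C(2n, n-1).
Using the identity C(2n, n-1) = C(2n, n) * n / (n+1), the unscaled factor equals C(2n, n) / (n+1) = C_n, the n-th Catalan number.
For n = 24: C_24 = C(48, 24) / 25 = 32247603683100/25 = 1289904147324.
With the 8^24 = 4722366482869645213696 factor, the coefficient is 4722366482869645213696 * 1289904147324 = 6091400111437406562014936646549504.

6091400111437406562014936646549504


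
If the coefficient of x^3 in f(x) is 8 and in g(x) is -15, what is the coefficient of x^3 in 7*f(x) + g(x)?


Scalar multiplication scales coefficients: 7 * 8 = 56.
Then add the g coefficient: 56 + -15
= 41

41


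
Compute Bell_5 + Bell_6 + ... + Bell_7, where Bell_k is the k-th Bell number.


Recall Bell_k counts set partitions of a k-set (with Bell_0 = 1 by convention).
Bell_5 through Bell_7: 52, 203, 877
Sum = 52 + 203 + 877 = 1132.

1132


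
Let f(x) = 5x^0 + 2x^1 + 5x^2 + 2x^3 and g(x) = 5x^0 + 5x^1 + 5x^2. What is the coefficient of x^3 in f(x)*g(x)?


Cauchy product at x^3:
2*5 + 5*5 + 2*5
= 45

45


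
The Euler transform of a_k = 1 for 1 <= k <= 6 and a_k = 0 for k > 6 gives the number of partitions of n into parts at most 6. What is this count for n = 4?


Partitions of 4 into parts at most 6:
Using generating function (1-x)^(-1)(1-x^2)^(-1)...(1-x^6)^(-1),
the coefficient of x^4 = 5

5


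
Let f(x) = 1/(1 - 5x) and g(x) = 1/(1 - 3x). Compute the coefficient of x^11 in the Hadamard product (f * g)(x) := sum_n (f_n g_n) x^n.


f has coefficients f_k = 5^k and g has coefficients g_k = 3^k, so the Hadamard product has coefficient (f*g)_k = 5^k * 3^k = 15^k.
For k = 11: 15^11 = 8649755859375.

8649755859375


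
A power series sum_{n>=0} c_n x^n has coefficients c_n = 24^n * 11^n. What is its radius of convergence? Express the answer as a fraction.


By the root test (Cauchy-Hadamard), the radius is R = 1 / limsup_n |c_n|^(1/n).
Here |c_n|^(1/n) = (24^n * 11^n)^(1/n) = 24 * 11 = 264 for all n.
So R = 1/264 = 1/264.

1/264


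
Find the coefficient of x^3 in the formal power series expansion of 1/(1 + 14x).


Write 1/(1 + c x) = 1/(1 - (-c) x) and apply the geometric-series identity
1/(1 - y) = sum_{k>=0} y^k to get 1/(1 + c x) = sum_{k>=0} (-c)^k x^k.
So the coefficient of x^k is (-c)^k = (-1)^k * c^k.
Here c = 14 and k = 3:
(-14)^3 = -1 * 2744 = -2744

-2744


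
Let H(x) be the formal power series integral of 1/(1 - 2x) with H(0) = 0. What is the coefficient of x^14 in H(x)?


1/(1 - 2x) = sum_{k>=0} 2^k x^k. Integrating termwise with H(0) = 0:
H(x) = sum_{k>=0} 2^k x^(k+1) / (k+1) = sum_{m>=1} 2^(m-1) x^m / m.
For m = 14: 2^13/14 = 8192/14 = 4096/7.

4096/7


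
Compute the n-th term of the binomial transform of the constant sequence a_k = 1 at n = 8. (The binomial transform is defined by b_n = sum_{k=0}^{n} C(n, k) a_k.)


With a_k = 1 for all k, b_n = sum_{k=0}^{n} C(n, k) = 2^n by the binomial theorem.
For n = 8: 2^8 = 256.

256


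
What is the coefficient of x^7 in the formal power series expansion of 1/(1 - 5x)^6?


The general identity 1/(1 - c x)^r = sum_{k>=0} c^k C(k + r - 1, r - 1) x^k follows by substituting y = c x into 1/(1 - y)^r = sum_{k>=0} C(k + r - 1, r - 1) y^k.
For c = 5, r = 6, k = 7:
5^7 * C(12, 5) = 78125 * 792 = 61875000.

61875000


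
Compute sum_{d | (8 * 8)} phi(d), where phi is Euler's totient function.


First, 8 * 8 = 64. One classical identity is sum_{d | n} phi(d) = n (each k in [1, n] has a unique gcd with n, and among the k's with gcd(k, n) = n/d there are phi(d) of them). So the sum equals 64. We also verify directly:
Divisors of 64: 1, 2, 4, 8, 16, 32, 64.
phi values: 1, 1, 2, 4, 8, 16, 32.
Sum = 64.

64


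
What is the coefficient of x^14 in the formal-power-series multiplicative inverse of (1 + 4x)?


The inverse is 1/(1 + 4x). Apply the geometric identity 1/(1 - y) = sum_{k>=0} y^k with y = -4x:
1/(1 + 4x) = sum_{k>=0} (-4)^k x^k.
So the coefficient of x^14 is (-4)^14 = 268435456.

268435456


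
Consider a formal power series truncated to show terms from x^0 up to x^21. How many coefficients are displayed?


From x^0 to x^21 inclusive, the count is 21 - 0 + 1 = 22.

22


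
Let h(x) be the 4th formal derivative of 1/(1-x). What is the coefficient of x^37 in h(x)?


Differentiating 4 times: d^4/dx^4 [1/(1-x)] = 4!/(1-x)^5.
The expansion 1/(1-x)^5 = sum_{k>=0} C(k+4, 4) x^k, so the coefficient of x^n in 4!/(1-x)^5 is 4! * C(n+4, 4).
For n = 37: 24 * C(41, 4) = 24 * 101270 = 2430480

2430480


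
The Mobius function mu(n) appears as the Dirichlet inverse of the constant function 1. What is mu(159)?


159 = 3 * 53 (all distinct primes).
mu(159) = (-1)^2 = 1

1


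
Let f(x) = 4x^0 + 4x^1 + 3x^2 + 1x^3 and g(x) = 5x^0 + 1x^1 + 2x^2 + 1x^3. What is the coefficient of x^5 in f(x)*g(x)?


Cauchy product at x^5:
3*1 + 1*2
= 5

5


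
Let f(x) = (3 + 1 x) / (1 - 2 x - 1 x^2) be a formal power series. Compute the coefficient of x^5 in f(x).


Write f(x) = sum_{k>=0} a_k x^k. Multiplying both sides by 1 - 2 x - 1 x^2 gives
(1 - 2 x - 1 x^2) sum_{k>=0} a_k x^k = 3 + 1 x.
Matching coefficients:
 x^0: a_0 = 3
 x^1: a_1 - 2 a_0 = 1  =>  a_1 = 2*3 + 1 = 7
 x^k (k >= 2): a_k = 2 a_{k-1} + 1 a_{k-2}.
Iterating: a_2 = 17, a_3 = 41, a_4 = 99, a_5 = 239.
So the coefficient of x^5 is 239.

239


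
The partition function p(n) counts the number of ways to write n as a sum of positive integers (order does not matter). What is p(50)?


Using the generating function prod_{k>=1} 1/(1-x^k), we compute p(50).
By dynamic programming over parts 1 through 50:
p(50) = 204226

204226


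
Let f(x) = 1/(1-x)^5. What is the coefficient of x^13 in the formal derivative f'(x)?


Differentiate: d/dx [ 1/(1-x)^r ] = r / (1-x)^(r+1).
Here r = 5, so f'(x) = 5 / (1-x)^6.
The expansion of 1/(1-x)^(r+1) has coefficient of x^n equal to C(n+r, r).
So the coefficient of x^13 in f'(x) is
5 * C(18, 5) = 5 * 8568 = 42840

42840


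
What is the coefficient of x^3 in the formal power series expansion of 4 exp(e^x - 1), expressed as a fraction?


exp(e^x - 1) is the exponential generating function for the Bell numbers Bell_k: exp(e^x - 1) = sum_{k>=0} Bell_k x^k / k!.
So the coefficient of x^3 in 4 exp(e^x - 1) is 4 Bell_3 / 3!.
Computing: Bell_3 = 5 and 3! = 6, giving
4 * 5/6 = 10/3.

10/3


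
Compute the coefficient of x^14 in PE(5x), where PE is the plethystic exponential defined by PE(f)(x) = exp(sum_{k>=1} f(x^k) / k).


With f(x) = 5x, the exponent is sum_{k>=1} 5 x^k / k = 5 * (-ln(1 - x)). Exponentiating:
PE(5x) = exp(-5 ln(1 - x)) = 1/(1 - x)^5.
By the negative binomial expansion, [x^n] 1/(1 - x)^5 = C(n + 4, 4).
For n = 14: C(18, 4) = 3060.

3060


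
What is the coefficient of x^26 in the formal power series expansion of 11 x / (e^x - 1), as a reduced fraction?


The exponential generating function for Bernoulli numbers is
x / (e^x - 1) = sum_{k>=0} B_k x^k / k!.
So the coefficient of x^26 in 11 x / (e^x - 1) is 11 B_26 / 26!.
Computing: B_26 = 8553103/6, 26! = 403291461126605635584000000, giving
11 * 8553103/6 / 403291461126605635584000000 = 657931/16921320047270166528000000.

657931/16921320047270166528000000


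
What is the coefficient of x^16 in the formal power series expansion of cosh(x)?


The Maclaurin series is cosh(t) = sum_{m>=0} t^(2m) / (2m)!, so substituting t = x, only even powers of x are nonzero, with coefficient of x^(2m) equal to 1 / (2m)!.
For x^16 the coefficient is 1/16! = 1/20922789888000 = 1/20922789888000.

1/20922789888000


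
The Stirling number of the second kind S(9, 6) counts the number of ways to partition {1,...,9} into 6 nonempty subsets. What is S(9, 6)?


Using the explicit formula S(n,k) = (1/k!) sum_{j=0}^{k} (-1)^(k-j) C(k,j) j^n:
S(9, 6) = 2646
Equivalently, S(n,k) is n! times the coefficient of x^n in the EGF (e^x - 1)^k / k!.

2646


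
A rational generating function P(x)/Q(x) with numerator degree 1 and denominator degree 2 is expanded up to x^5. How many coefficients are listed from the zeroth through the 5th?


Expanding up to x^5 gives the coefficients for x^0, x^1, ..., x^5.
That is 5 + 1 = 6 coefficients in total.

6


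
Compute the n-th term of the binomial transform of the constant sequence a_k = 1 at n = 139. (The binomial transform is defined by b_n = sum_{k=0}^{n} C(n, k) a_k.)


With a_k = 1 for all k, b_n = sum_{k=0}^{n} C(n, k) = 2^n by the binomial theorem.
For n = 139: 2^139 = 696898287454081973172991196020261297061888.

696898287454081973172991196020261297061888


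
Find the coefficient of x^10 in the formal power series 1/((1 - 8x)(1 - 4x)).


By partial fractions or Cauchy convolution:
The coefficient equals sum_{k=0}^{10} 8^k * 4^(10-k).
= 2146435072

2146435072


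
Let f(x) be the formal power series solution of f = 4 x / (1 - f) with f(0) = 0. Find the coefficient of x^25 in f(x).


Apply Lagrange inversion: f = 4 x * phi(f) with phi(t) = 1/(1 - t), so
[x^n] f = 4^n * (1/n) [t^(n-1)] phi(t)^n = 4^n * (1/n) [t^(n-1)] (1 - t)^(-n) = 4^n * (1/n) C(2n - 2, n - 1) = 4^n * C_{n-1}.
For n = 25: C_24 = C(48, 24) / 25 = 32247603683100/25 = 1289904147324.
With the 4^25 = 1125899906842624 factor, the coefficient is 1125899906842624 * 1289904147324 = 1452302959308005943778738176.

1452302959308005943778738176


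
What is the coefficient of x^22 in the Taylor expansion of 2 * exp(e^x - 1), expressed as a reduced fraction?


exp(e^x - 1) = sum_{k>=0} Bell_k x^k / k!, where Bell_k is the k-th Bell number.
So the coefficient of x^22 is 2 * Bell_22 / 22!.
Computing: Bell_22 = 4506715738447323 and 22! = 1124000727777607680000, giving
2 * 4506715738447323/1124000727777607680000 = 88366975263673/11019614978211840000.

88366975263673/11019614978211840000


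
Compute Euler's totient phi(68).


phi(n) counts integers in [1, n] coprime to n. Using the multiplicative formula phi(n) = n * prod_{p | n} (1 - 1/p):
68 = 2^2 * 17, so
phi(68) = 68 * (1 - 1/2) * (1 - 1/17) = 32.

32
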